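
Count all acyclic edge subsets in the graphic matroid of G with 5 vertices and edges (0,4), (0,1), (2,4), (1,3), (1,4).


An independent set in a graphic matroid is an acyclic edge subset.
G has 5 vertices and 5 edges.
Enumerate all 2^5 = 32 subsets, checking for acyclicity.
Total independent sets = 28.

28


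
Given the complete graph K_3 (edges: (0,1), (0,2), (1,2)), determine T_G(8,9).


T(K_3; x,y) = x^2 + x + y.
T(8,9) = 64 + 8 + 9 = 81.

81


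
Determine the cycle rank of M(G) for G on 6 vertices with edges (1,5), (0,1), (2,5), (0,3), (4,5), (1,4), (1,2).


Cycle rank (nullity) = |E| - r(M) = |E| - (|V| - c).
|E| = 7, |V| = 6, c = 1.
Nullity = 7 - (6 - 1) = 7 - 5 = 2.

2


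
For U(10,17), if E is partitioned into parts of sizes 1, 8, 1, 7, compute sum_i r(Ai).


r(Ai) = min(|Ai|, 10) for each part.
Sum = min(1,10) + min(8,10) + min(1,10) + min(7,10)
    = 1 + 8 + 1 + 7
    = 17.

17


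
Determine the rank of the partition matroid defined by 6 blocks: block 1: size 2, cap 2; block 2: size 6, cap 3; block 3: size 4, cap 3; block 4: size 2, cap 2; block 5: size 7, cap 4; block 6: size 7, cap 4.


Rank of a partition matroid = sum of min(|Si|, ci) for each block.
= min(2,2) + min(6,3) + min(4,3) + min(2,2) + min(7,4) + min(7,4)
= 2 + 3 + 3 + 2 + 4 + 4
= 18.

18


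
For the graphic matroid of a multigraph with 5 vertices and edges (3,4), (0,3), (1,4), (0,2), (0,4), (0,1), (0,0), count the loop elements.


In a graphic matroid, a loop is a self-loop edge (u,u) with rank 0.
Examining all 7 edges for self-loops...
Self-loops found: (0,0)
Number of loops = 1.

1


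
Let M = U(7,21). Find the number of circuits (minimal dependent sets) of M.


In U(7,21), circuits are the (8)-element subsets.
Any set of 8 elements is dependent, and removing any one element gives
an independent set of size 7, so it is a minimal dependent set.
Number of circuits = (21 choose 8) = 203490.

203490


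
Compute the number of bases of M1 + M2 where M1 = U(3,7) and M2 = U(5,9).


Bases of a direct sum M1 + M2: |B| = |B(M1)| * |B(M2)|.
|B(U(3,7))| = C(7,3) = 35.
|B(U(5,9))| = C(9,5) = 126.
Total bases = 35 * 126 = 4410.

4410


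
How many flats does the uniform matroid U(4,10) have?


Flats of U(4,10): every subset of size < 4 is a flat, plus E itself.
Count = C(10,0) + C(10,1) + C(10,2) + C(10,3) + 1
     = 1 + 10 + 45 + 120 + 1
     = 177.

177


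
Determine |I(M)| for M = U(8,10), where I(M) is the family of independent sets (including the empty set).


Independent sets of U(8,10) are all subsets of size <= 8.
Count = C(10,0) + C(10,1) + C(10,2) + C(10,3) + C(10,4) + C(10,5) + C(10,6) + C(10,7) + C(10,8)
     = 1 + 10 + 45 + 120 + 210 + 252 + 210 + 120 + 45
     = 1013.

1013


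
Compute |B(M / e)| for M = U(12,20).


Contracting e from U(12,20) gives U(11,19).
Bases of U(11,19) = C(19,11) = 75582.

75582


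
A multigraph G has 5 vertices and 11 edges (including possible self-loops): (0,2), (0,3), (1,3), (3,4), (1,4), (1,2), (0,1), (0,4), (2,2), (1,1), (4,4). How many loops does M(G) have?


In a graphic matroid, a loop is a self-loop edge (u,u) with rank 0.
Examining all 11 edges for self-loops...
Self-loops found: (2,2), (1,1), (4,4)
Number of loops = 3.

3


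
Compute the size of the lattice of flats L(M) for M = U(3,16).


Flats of U(3,16): every subset of size < 3 is a flat, plus E itself.
Count = (16 choose 0) + (16 choose 1) + (16 choose 2) + 1
     = 1 + 16 + 120 + 1
     = 138.

138


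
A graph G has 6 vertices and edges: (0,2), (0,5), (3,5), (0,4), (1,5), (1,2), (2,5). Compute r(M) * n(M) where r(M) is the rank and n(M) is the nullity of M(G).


r(M) = |V| - c = 6 - 1 = 5.
nullity = |E| - r(M) = 7 - 5 = 2.
Product = 5 * 2 = 10.

10


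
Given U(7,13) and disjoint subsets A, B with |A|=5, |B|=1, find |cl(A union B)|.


|A union B| = 5 + 1 = 6 (disjoint).
In U(7,13), cl(S) = S if |S| < 7, else cl(S) = E.
Since 6 < 7, cl(A union B) = A union B.
|cl(A union B)| = 6.

6


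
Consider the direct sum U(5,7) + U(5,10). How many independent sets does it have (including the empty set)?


For a direct sum, |I(M1+M2)| = |I(M1)| * |I(M2)|.
|I(U(5,7))| = sum C(7,k) for k=0..5 = 120.
|I(U(5,10))| = sum C(10,k) for k=0..5 = 638.
Total = 120 * 638 = 76560.

76560


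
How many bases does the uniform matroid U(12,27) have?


Bases of U(12,27) are all 12-element subsets of the 27-element ground set.
Number of bases = C(27,12).
C(27,12) = 27! / (12! * 15!) = 17383860.

17383860


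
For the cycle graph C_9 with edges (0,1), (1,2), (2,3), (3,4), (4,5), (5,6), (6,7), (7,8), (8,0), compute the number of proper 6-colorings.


P(C_9, k) = (k-1)^9 + (-1)^9*(k-1).
P(6) = (5)^9 - 5
= 1953125 - 5 = 1953120.

1953120


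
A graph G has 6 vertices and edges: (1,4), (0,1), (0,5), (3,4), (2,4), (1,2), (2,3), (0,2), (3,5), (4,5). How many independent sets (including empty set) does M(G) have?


An independent set in a graphic matroid is an acyclic edge subset.
G has 6 vertices and 10 edges.
Enumerate all 2^10 = 1024 subsets, checking for acyclicity.
Total independent sets = 478.

478


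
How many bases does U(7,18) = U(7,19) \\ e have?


Deleting e from U(7,19) gives U(7,18) since n > r.
Bases of U(7,18) = C(18,7) = 31824.

31824


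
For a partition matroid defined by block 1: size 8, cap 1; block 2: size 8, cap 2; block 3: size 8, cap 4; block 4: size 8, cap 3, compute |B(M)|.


A basis picks exactly ci elements from block i.
Number of bases = product of C(|Si|, ci).
= C(8,1) * C(8,2) * C(8,4) * C(8,3)
= 8 * 28 * 70 * 56
= 878080.

878080


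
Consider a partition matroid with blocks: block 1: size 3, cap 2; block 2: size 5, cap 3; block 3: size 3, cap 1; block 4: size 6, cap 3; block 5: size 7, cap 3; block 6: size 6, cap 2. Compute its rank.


Rank of a partition matroid = sum of min(|Si|, ci) for each block.
= min(3,2) + min(5,3) + min(3,1) + min(6,3) + min(7,3) + min(6,2)
= 2 + 3 + 1 + 3 + 3 + 2
= 14.

14


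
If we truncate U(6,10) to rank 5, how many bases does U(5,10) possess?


Truncating U(6,10) to rank 5 gives U(5,10).
Bases of U(5,10) are all 5-element subsets of 10 elements.
Number of bases = C(10,5) = 10! / (5! * 5!) = 252.

252


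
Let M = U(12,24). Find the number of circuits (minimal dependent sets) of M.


In U(12,24), circuits are the (13)-element subsets.
Any set of 13 elements is dependent, and removing any one element gives
an independent set of size 12, so it is a minimal dependent set.
Number of circuits = C(24,13) = 2496144.

2496144


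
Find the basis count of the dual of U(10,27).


The dual of U(r,n) is U(n-r, n) = U(17,27).
Bases of U(17,27) are all (17)-element subsets.
|B(M*)| = C(27,17) = 8436285.

8436285


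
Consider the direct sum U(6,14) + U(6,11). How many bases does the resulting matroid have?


Bases of a direct sum M1 + M2: |B| = |B(M1)| * |B(M2)|.
|B(U(6,14))| = C(14,6) = 3003.
|B(U(6,11))| = C(11,6) = 462.
Total bases = 3003 * 462 = 1387386.

1387386


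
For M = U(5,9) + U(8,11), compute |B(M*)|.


(M1+M2)* = M1* + M2*.
M1* = U(4,9), bases: C(9,4) = 126.
M2* = U(3,11), bases: C(11,3) = 165.
|B(M*)| = 126 * 165 = 20790.

20790


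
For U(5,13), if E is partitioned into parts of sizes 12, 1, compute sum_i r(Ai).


r(Ai) = min(|Ai|, 5) for each part.
Sum = min(12,5) + min(1,5)
    = 5 + 1
    = 6.

6


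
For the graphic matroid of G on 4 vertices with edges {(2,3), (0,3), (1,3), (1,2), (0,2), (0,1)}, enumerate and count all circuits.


A circuit in a graphic matroid = edge set of a simple cycle.
G has 4 vertices and 6 edges.
Enumerating all minimal edge subsets forming cycles...
Total circuits found: 7.

7


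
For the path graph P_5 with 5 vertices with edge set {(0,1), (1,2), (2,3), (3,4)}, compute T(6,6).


A path on 5 vertices is a tree with 4 edges.
T(x,y) = x^(4) for any tree.
T(6,6) = 6^4 = 1296.

1296


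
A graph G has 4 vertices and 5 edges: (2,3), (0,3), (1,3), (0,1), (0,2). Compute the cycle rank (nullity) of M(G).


Cycle rank (nullity) = |E| - r(M) = |E| - (|V| - c).
|E| = 5, |V| = 4, c = 1.
Nullity = 5 - (4 - 1) = 5 - 3 = 2.

2


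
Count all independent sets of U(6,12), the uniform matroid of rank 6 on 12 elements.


Independent sets of U(6,12) are all subsets of size <= 6.
Count = (12 choose 0) + (12 choose 1) + (12 choose 2) + (12 choose 3) + (12 choose 4) + (12 choose 5) + (12 choose 6)
     = 1 + 12 + 66 + 220 + 495 + 792 + 924
     = 2510.

2510


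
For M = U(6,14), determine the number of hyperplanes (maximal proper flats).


Hyperplanes of U(6,14) are flats of rank 5.
In a uniform matroid, these are exactly the (5)-element subsets.
Count = C(14,5) = 14! / (5! * 9!) = 2002.

2002


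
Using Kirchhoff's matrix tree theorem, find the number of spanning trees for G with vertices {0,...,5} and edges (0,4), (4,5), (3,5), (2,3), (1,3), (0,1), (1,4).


By Kirchhoff's matrix tree theorem, the number of spanning trees equals
the determinant of any cofactor of the Laplacian matrix L.
G has 6 vertices and 7 edges.
Computing the (5 x 5) cofactor determinant gives 11.

11


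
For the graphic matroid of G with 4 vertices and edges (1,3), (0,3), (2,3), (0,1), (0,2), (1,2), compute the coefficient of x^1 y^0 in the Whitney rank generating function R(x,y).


R(x,y) = sum over A in 2^E of x^(r(E)-r(A)) * y^(|A|-r(A)).
G has 4 vertices, 6 edges. r(E) = 3.
Enumerate all 2^6 = 64 subsets.
Count subsets with r(E)-r(A)=1 and |A|-r(A)=0: 15.

15


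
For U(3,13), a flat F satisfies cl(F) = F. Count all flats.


Flats of U(3,13): every subset of size < 3 is a flat, plus E itself.
Count = C(13,0) + C(13,1) + C(13,2) + 1
     = 1 + 13 + 78 + 1
     = 93.

93


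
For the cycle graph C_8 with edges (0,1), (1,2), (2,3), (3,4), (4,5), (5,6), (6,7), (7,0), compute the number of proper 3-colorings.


P(C_8, k) = (k-1)^8 + (-1)^8*(k-1).
P(3) = (2)^8 + 2
= 256 + 2 = 258.

258


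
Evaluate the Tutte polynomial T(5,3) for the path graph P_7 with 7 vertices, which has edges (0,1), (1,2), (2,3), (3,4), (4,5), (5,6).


A path on 7 vertices is a tree with 6 edges.
T(x,y) = x^(6) for any tree.
T(5,3) = 5^6 = 15625.

15625


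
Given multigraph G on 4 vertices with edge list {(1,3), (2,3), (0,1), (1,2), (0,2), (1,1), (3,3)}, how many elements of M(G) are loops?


In a graphic matroid, a loop is a self-loop edge (u,u) with rank 0.
Examining all 7 edges for self-loops...
Self-loops found: (1,1), (3,3)
Number of loops = 2.

2


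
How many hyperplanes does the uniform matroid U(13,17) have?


Hyperplanes of U(13,17) are flats of rank 12.
In a uniform matroid, these are exactly the (12)-element subsets.
Count = C(17,12) = 17! / (12! * 5!) = 6188.

6188


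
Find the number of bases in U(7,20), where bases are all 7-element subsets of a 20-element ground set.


Bases of U(7,20) are all 7-element subsets of the 20-element ground set.
Number of bases = C(20,7).
(20 choose 7) = 77520.

77520


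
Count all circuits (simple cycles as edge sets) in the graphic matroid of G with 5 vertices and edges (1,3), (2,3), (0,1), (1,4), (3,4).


A circuit in a graphic matroid = edge set of a simple cycle.
G has 5 vertices and 5 edges.
Enumerating all minimal edge subsets forming cycles...
Total circuits found: 1.

1


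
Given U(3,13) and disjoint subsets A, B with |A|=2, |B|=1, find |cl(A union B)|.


|A union B| = 2 + 1 = 3 (disjoint).
In U(3,13), cl(S) = S if |S| < 3, else cl(S) = E.
Since 3 >= 3, cl(A union B) = E.
|cl(A union B)| = 13.

13


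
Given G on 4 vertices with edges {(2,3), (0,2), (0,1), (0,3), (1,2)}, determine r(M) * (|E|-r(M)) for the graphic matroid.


r(M) = |V| - c = 4 - 1 = 3.
nullity = |E| - r(M) = 5 - 3 = 2.
Product = 3 * 2 = 6.

6


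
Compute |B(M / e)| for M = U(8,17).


Contracting e from U(8,17) gives U(7,16).
Bases of U(7,16) = C(16,7) = 11440.

11440


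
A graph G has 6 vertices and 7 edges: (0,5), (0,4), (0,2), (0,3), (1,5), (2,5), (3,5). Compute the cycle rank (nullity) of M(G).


Cycle rank (nullity) = |E| - r(M) = |E| - (|V| - c).
|E| = 7, |V| = 6, c = 1.
Nullity = 7 - (6 - 1) = 7 - 5 = 2.

2


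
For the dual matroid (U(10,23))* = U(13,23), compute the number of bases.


The dual of U(r,n) is U(n-r, n) = U(13,23).
Bases of U(13,23) are all (13)-element subsets.
|B(M*)| = C(23,13) = 1144066.

1144066


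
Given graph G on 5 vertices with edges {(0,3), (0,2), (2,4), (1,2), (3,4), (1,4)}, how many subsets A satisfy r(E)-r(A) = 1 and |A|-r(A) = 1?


R(x,y) = sum over A in 2^E of x^(r(E)-r(A)) * y^(|A|-r(A)).
G has 5 vertices, 6 edges. r(E) = 4.
Enumerate all 2^6 = 64 subsets.
Count subsets with r(E)-r(A)=1 and |A|-r(A)=1: 4.

4


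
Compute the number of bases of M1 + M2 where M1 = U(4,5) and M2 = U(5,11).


Bases of a direct sum M1 + M2: |B| = |B(M1)| * |B(M2)|.
|B(U(4,5))| = C(5,4) = 5.
|B(U(5,11))| = C(11,5) = 462.
Total bases = 5 * 462 = 2310.

2310


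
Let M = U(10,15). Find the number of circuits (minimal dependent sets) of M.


In U(10,15), circuits are the (11)-element subsets.
Any set of 11 elements is dependent, and removing any one element gives
an independent set of size 10, so it is a minimal dependent set.
Number of circuits = C(15,11) = 15! / (11! * 4!) = 1365.

1365


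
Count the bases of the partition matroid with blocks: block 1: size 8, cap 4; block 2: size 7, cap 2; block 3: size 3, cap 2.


A basis picks exactly ci elements from block i.
Number of bases = product of C(|Si|, ci).
= C(8,4) * C(7,2) * C(3,2)
= 70 * 21 * 3
= 4410.

4410


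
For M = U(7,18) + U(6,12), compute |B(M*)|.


(M1+M2)* = M1* + M2*.
M1* = U(11,18), bases: C(18,11) = 31824.
M2* = U(6,12), bases: C(12,6) = 924.
|B(M*)| = 31824 * 924 = 29405376.

29405376


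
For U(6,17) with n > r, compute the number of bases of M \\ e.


Deleting e from U(6,17) gives U(6,16) since n > r.
Bases of U(6,16) = (16 choose 6) = 8008.

8008


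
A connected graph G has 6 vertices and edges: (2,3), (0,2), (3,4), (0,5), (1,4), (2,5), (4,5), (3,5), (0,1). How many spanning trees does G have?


By Kirchhoff's matrix tree theorem, the number of spanning trees equals
the determinant of any cofactor of the Laplacian matrix L.
G has 6 vertices and 9 edges.
Computing the (5 x 5) cofactor determinant gives 66.

66


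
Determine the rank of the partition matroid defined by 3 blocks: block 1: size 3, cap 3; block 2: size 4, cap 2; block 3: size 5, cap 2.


Rank of a partition matroid = sum of min(|Si|, ci) for each block.
= min(3,3) + min(4,2) + min(5,2)
= 3 + 2 + 2
= 7.

7


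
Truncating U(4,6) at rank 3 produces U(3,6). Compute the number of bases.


Truncating U(4,6) to rank 3 gives U(3,6).
Bases of U(3,6) are all 3-element subsets of 6 elements.
Number of bases = C(6,3) = 6! / (3! * 3!) = 20.

20


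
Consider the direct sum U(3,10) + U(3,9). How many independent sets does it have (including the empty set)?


For a direct sum, |I(M1+M2)| = |I(M1)| * |I(M2)|.
|I(U(3,10))| = sum C(10,k) for k=0..3 = 176.
|I(U(3,9))| = sum C(9,k) for k=0..3 = 130.
Total = 176 * 130 = 22880.

22880


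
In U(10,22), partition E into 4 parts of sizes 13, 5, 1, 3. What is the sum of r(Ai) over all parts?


r(Ai) = min(|Ai|, 10) for each part.
Sum = min(13,10) + min(5,10) + min(1,10) + min(3,10)
    = 10 + 5 + 1 + 3
    = 19.

19


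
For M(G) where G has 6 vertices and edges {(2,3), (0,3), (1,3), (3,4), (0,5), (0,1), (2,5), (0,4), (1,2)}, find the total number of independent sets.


An independent set in a graphic matroid is an acyclic edge subset.
G has 6 vertices and 9 edges.
Enumerate all 2^9 = 512 subsets, checking for acyclicity.
Total independent sets = 292.

292


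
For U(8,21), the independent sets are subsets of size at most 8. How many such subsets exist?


Independent sets of U(8,21) are all subsets of size <= 8.
Count = (21 choose 0) + (21 choose 1) + (21 choose 2) + (21 choose 3) + (21 choose 4) + (21 choose 5) + (21 choose 6) + (21 choose 7) + (21 choose 8)
     = 1 + 21 + 210 + 1330 + 5985 + 20349 + 54264 + 116280 + 203490
     = 401930.

401930


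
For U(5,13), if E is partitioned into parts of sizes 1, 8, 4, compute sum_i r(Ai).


r(Ai) = min(|Ai|, 5) for each part.
Sum = min(1,5) + min(8,5) + min(4,5)
    = 1 + 5 + 4
    = 10.

10


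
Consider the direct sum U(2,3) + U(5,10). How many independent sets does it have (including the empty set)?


For a direct sum, |I(M1+M2)| = |I(M1)| * |I(M2)|.
|I(U(2,3))| = sum C(3,k) for k=0..2 = 7.
|I(U(5,10))| = sum C(10,k) for k=0..5 = 638.
Total = 7 * 638 = 4466.

4466


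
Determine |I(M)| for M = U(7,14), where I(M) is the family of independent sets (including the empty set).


Independent sets of U(7,14) are all subsets of size <= 7.
Count = (14 choose 0) + (14 choose 1) + (14 choose 2) + (14 choose 3) + (14 choose 4) + (14 choose 5) + (14 choose 6) + (14 choose 7)
     = 1 + 14 + 91 + 364 + 1001 + 2002 + 3003 + 3432
     = 9908.

9908


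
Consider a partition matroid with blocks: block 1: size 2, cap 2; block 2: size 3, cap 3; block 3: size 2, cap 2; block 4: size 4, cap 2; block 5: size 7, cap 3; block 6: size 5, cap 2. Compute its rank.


Rank of a partition matroid = sum of min(|Si|, ci) for each block.
= min(2,2) + min(3,3) + min(2,2) + min(4,2) + min(7,3) + min(5,2)
= 2 + 3 + 2 + 2 + 3 + 2
= 14.

14


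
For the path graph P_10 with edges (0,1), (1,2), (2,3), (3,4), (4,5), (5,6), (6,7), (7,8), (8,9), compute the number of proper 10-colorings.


P(P_10, k) = k * (k-1)^(9).
P(10) = 10 * 9^9 = 10 * 387420489 = 3874204890.

3874204890


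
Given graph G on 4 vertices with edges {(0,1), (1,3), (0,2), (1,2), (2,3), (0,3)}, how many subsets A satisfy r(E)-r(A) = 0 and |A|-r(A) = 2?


R(x,y) = sum over A in 2^E of x^(r(E)-r(A)) * y^(|A|-r(A)).
G has 4 vertices, 6 edges. r(E) = 3.
Enumerate all 2^6 = 64 subsets.
Count subsets with r(E)-r(A)=0 and |A|-r(A)=2: 6.

6


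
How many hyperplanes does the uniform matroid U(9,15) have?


Hyperplanes of U(9,15) are flats of rank 8.
In a uniform matroid, these are exactly the (8)-element subsets.
Count = (15 choose 8) = 6435.

6435


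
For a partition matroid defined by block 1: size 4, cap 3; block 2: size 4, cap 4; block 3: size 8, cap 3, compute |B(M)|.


A basis picks exactly ci elements from block i.
Number of bases = product of C(|Si|, ci).
= C(4,3) * C(4,4) * C(8,3)
= 4 * 1 * 56
= 224.

224


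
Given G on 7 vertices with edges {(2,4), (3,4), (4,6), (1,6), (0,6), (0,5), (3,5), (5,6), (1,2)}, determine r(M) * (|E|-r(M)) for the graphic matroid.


r(M) = |V| - c = 7 - 1 = 6.
nullity = |E| - r(M) = 9 - 6 = 3.
Product = 6 * 3 = 18.

18


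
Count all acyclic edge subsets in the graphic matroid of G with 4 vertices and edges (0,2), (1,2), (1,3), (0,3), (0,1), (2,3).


An independent set in a graphic matroid is an acyclic edge subset.
G has 4 vertices and 6 edges.
Enumerate all 2^6 = 64 subsets, checking for acyclicity.
Total independent sets = 38.

38


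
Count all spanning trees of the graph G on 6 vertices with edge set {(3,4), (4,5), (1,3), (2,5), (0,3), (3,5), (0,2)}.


By Kirchhoff's matrix tree theorem, the number of spanning trees equals
the determinant of any cofactor of the Laplacian matrix L.
G has 6 vertices and 7 edges.
Computing the (5 x 5) cofactor determinant gives 11.

11


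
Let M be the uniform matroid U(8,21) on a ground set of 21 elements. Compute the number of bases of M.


Bases of U(8,21) are all 8-element subsets of the 21-element ground set.
Number of bases = C(21,8).
C(21,8) = 21! / (8! * 13!) = 203490.

203490


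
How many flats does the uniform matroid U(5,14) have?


Flats of U(5,14): every subset of size < 5 is a flat, plus E itself.
Count = C(14,0) + C(14,1) + C(14,2) + C(14,3) + C(14,4) + 1
     = 1 + 14 + 91 + 364 + 1001 + 1
     = 1472.

1472


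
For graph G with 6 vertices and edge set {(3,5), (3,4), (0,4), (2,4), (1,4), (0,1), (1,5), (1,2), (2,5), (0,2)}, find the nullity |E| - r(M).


Cycle rank (nullity) = |E| - r(M) = |E| - (|V| - c).
|E| = 10, |V| = 6, c = 1.
Nullity = 10 - (6 - 1) = 10 - 5 = 5.

5


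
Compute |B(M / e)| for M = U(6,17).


Contracting e from U(6,17) gives U(5,16).
Bases of U(5,16) = C(16,5) = 4368.

4368


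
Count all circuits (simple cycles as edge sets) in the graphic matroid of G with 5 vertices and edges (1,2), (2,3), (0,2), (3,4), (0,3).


A circuit in a graphic matroid = edge set of a simple cycle.
G has 5 vertices and 5 edges.
Enumerating all minimal edge subsets forming cycles...
Total circuits found: 1.

1


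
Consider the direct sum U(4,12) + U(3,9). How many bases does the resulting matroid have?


Bases of a direct sum M1 + M2: |B| = |B(M1)| * |B(M2)|.
|B(U(4,12))| = C(12,4) = 495.
|B(U(3,9))| = C(9,3) = 84.
Total bases = 495 * 84 = 41580.

41580


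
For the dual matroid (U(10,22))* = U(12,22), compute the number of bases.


The dual of U(r,n) is U(n-r, n) = U(12,22).
Bases of U(12,22) are all (12)-element subsets.
|B(M*)| = C(22,12) = 646646.

646646


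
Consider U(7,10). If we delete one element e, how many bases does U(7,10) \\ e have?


Deleting e from U(7,10) gives U(7,9) since n > r.
Bases of U(7,9) = C(9,7) = 9! / (7! * 2!) = 36.

36


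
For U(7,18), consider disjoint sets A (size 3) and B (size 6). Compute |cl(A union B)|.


|A union B| = 3 + 6 = 9 (disjoint).
In U(7,18), cl(S) = S if |S| < 7, else cl(S) = E.
Since 9 >= 7, cl(A union B) = E.
|cl(A union B)| = 18.

18


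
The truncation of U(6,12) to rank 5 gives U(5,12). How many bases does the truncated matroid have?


Truncating U(6,12) to rank 5 gives U(5,12).
Bases of U(5,12) are all 5-element subsets of 12 elements.
Number of bases = C(12,5) = 792.

792


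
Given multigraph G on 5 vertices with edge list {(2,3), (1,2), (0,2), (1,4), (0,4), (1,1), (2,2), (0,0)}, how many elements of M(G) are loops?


In a graphic matroid, a loop is a self-loop edge (u,u) with rank 0.
Examining all 8 edges for self-loops...
Self-loops found: (1,1), (2,2), (0,0)
Number of loops = 3.

3


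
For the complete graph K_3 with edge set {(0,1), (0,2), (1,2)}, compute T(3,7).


T(K_3; x,y) = x^2 + x + y.
T(3,7) = 9 + 3 + 7 = 19.

19


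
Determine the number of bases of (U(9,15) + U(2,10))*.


(M1+M2)* = M1* + M2*.
M1* = U(6,15), bases: C(15,6) = 5005.
M2* = U(8,10), bases: C(10,8) = 45.
|B(M*)| = 5005 * 45 = 225225.

225225


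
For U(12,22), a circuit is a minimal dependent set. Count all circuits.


In U(12,22), circuits are the (13)-element subsets.
Any set of 13 elements is dependent, and removing any one element gives
an independent set of size 12, so it is a minimal dependent set.
Number of circuits = (22 choose 13) = 497420.

497420


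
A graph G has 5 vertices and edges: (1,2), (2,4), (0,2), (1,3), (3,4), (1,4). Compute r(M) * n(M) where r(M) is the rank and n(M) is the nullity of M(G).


r(M) = |V| - c = 5 - 1 = 4.
nullity = |E| - r(M) = 6 - 4 = 2.
Product = 4 * 2 = 8.

8


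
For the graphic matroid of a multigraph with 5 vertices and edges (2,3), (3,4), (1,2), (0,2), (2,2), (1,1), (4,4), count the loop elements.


In a graphic matroid, a loop is a self-loop edge (u,u) with rank 0.
Examining all 7 edges for self-loops...
Self-loops found: (2,2), (1,1), (4,4)
Number of loops = 3.

3


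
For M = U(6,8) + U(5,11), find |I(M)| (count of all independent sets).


For a direct sum, |I(M1+M2)| = |I(M1)| * |I(M2)|.
|I(U(6,8))| = sum C(8,k) for k=0..6 = 247.
|I(U(5,11))| = sum C(11,k) for k=0..5 = 1024.
Total = 247 * 1024 = 252928.

252928


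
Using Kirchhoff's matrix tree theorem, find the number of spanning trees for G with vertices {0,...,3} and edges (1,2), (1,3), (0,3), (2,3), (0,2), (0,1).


By Kirchhoff's matrix tree theorem, the number of spanning trees equals
the determinant of any cofactor of the Laplacian matrix L.
G has 4 vertices and 6 edges.
Computing the (3 x 3) cofactor determinant gives 16.

16


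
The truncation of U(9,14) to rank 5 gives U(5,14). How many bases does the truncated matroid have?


Truncating U(9,14) to rank 5 gives U(5,14).
Bases of U(5,14) are all 5-element subsets of 14 elements.
Number of bases = (14 choose 5) = 2002.

2002


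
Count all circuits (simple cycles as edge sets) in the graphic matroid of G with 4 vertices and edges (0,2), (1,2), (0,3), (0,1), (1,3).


A circuit in a graphic matroid = edge set of a simple cycle.
G has 4 vertices and 5 edges.
Enumerating all minimal edge subsets forming cycles...
Total circuits found: 3.

3


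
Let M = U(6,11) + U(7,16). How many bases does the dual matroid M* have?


(M1+M2)* = M1* + M2*.
M1* = U(5,11), bases: C(11,5) = 462.
M2* = U(9,16), bases: C(16,9) = 11440.
|B(M*)| = 462 * 11440 = 5285280.

5285280


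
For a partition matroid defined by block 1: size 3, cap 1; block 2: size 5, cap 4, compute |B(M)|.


A basis picks exactly ci elements from block i.
Number of bases = product of C(|Si|, ci).
= C(3,1) * C(5,4)
= 3 * 5
= 15.

15


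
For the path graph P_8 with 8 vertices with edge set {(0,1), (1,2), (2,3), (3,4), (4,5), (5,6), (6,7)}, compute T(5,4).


A path on 8 vertices is a tree with 7 edges.
T(x,y) = x^(7) for any tree.
T(5,4) = 5^7 = 78125.

78125


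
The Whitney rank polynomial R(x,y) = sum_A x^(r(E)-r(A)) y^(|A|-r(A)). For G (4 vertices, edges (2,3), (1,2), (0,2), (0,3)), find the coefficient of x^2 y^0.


R(x,y) = sum over A in 2^E of x^(r(E)-r(A)) * y^(|A|-r(A)).
G has 4 vertices, 4 edges. r(E) = 3.
Enumerate all 2^4 = 16 subsets.
Count subsets with r(E)-r(A)=2 and |A|-r(A)=0: 4.

4


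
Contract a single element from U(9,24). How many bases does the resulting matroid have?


Contracting e from U(9,24) gives U(8,23).
Bases of U(8,23) = C(23,8) = 23! / (8! * 15!) = 490314.

490314


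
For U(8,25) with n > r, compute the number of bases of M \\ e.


Deleting e from U(8,25) gives U(8,24) since n > r.
Bases of U(8,24) = C(24,8) = 735471.

735471


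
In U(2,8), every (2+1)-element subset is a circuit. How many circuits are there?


In U(2,8), circuits are the (3)-element subsets.
Any set of 3 elements is dependent, and removing any one element gives
an independent set of size 2, so it is a minimal dependent set.
Number of circuits = C(8,3) = (8 * 7 * 6) / (1 * 2 * 3) = 56.

56


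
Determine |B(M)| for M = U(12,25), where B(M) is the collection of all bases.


Bases of U(12,25) are all 12-element subsets of the 25-element ground set.
Number of bases = C(25,12).
C(25,12) = 25! / (12! * 13!) = 5200300.

5200300


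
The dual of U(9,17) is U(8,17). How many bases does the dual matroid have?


The dual of U(r,n) is U(n-r, n) = U(8,17).
Bases of U(8,17) are all (8)-element subsets.
|B(M*)| = C(17,8) = 24310.

24310


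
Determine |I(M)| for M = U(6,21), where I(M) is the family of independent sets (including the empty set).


Independent sets of U(6,21) are all subsets of size <= 6.
Count = (21 choose 0) + (21 choose 1) + (21 choose 2) + (21 choose 3) + (21 choose 4) + (21 choose 5) + (21 choose 6)
     = 1 + 21 + 210 + 1330 + 5985 + 20349 + 54264
     = 82160.

82160


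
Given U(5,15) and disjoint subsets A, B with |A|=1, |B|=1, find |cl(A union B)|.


|A union B| = 1 + 1 = 2 (disjoint).
In U(5,15), cl(S) = S if |S| < 5, else cl(S) = E.
Since 2 < 5, cl(A union B) = A union B.
|cl(A union B)| = 2.

2


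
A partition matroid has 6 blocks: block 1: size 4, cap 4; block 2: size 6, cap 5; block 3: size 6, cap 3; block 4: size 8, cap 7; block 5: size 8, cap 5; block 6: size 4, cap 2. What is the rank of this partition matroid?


Rank of a partition matroid = sum of min(|Si|, ci) for each block.
= min(4,4) + min(6,5) + min(6,3) + min(8,7) + min(8,5) + min(4,2)
= 4 + 5 + 3 + 7 + 5 + 2
= 26.

26


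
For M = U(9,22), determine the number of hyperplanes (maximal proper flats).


Hyperplanes of U(9,22) are flats of rank 8.
In a uniform matroid, these are exactly the (8)-element subsets.
Count = (22 choose 8) = 319770.

319770


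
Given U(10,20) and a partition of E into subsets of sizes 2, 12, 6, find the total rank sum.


r(Ai) = min(|Ai|, 10) for each part.
Sum = min(2,10) + min(12,10) + min(6,10)
    = 2 + 10 + 6
    = 18.

18


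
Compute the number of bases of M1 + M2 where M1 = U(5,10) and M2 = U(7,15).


Bases of a direct sum M1 + M2: |B| = |B(M1)| * |B(M2)|.
|B(U(5,10))| = C(10,5) = 252.
|B(U(7,15))| = C(15,7) = 6435.
Total bases = 252 * 6435 = 1621620.

1621620


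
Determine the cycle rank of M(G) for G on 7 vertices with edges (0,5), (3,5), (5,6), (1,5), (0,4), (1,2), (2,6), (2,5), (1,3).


Cycle rank (nullity) = |E| - r(M) = |E| - (|V| - c).
|E| = 9, |V| = 7, c = 1.
Nullity = 9 - (7 - 1) = 9 - 6 = 3.

3


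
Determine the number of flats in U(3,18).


Flats of U(3,18): every subset of size < 3 is a flat, plus E itself.
Count = C(18,0) + C(18,1) + C(18,2) + 1
     = 1 + 18 + 153 + 1
     = 173.

173


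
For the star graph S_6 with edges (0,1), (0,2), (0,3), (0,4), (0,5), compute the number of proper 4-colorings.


P(tree, k) = k * (k-1)^(5) for any tree on 6 vertices.
P(4) = 4 * 3^5 = 4 * 243 = 972.

972


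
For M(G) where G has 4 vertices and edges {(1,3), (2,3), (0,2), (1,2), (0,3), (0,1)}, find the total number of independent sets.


An independent set in a graphic matroid is an acyclic edge subset.
G has 4 vertices and 6 edges.
Enumerate all 2^6 = 64 subsets, checking for acyclicity.
Total independent sets = 38.

38


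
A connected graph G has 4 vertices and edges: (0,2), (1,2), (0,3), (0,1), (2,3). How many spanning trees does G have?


By Kirchhoff's matrix tree theorem, the number of spanning trees equals
the determinant of any cofactor of the Laplacian matrix L.
G has 4 vertices and 5 edges.
Computing the (3 x 3) cofactor determinant gives 8.

8


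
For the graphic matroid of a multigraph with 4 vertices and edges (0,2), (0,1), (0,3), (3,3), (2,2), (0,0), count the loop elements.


In a graphic matroid, a loop is a self-loop edge (u,u) with rank 0.
Examining all 6 edges for self-loops...
Self-loops found: (3,3), (2,2), (0,0)
Number of loops = 3.

3


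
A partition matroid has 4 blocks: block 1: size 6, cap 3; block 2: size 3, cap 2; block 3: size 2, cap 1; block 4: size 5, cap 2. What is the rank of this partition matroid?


Rank of a partition matroid = sum of min(|Si|, ci) for each block.
= min(6,3) + min(3,2) + min(2,1) + min(5,2)
= 3 + 2 + 1 + 2
= 8.

8


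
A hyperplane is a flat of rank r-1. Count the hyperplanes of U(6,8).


Hyperplanes of U(6,8) are flats of rank 5.
In a uniform matroid, these are exactly the (5)-element subsets.
Count = (8 choose 5) = 56.

56


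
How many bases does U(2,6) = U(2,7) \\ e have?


Deleting e from U(2,7) gives U(2,6) since n > r.
Bases of U(2,6) = (6 choose 2) = 15.

15


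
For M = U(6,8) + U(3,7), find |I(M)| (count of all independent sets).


For a direct sum, |I(M1+M2)| = |I(M1)| * |I(M2)|.
|I(U(6,8))| = sum C(8,k) for k=0..6 = 247.
|I(U(3,7))| = sum C(7,k) for k=0..3 = 64.
Total = 247 * 64 = 15808.

15808


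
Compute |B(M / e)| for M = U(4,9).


Contracting e from U(4,9) gives U(3,8).
Bases of U(3,8) = C(8,3) = (8 * 7 * 6) / (1 * 2 * 3) = 56.

56


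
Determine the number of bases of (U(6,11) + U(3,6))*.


(M1+M2)* = M1* + M2*.
M1* = U(5,11), bases: C(11,5) = 462.
M2* = U(3,6), bases: C(6,3) = 20.
|B(M*)| = 462 * 20 = 9240.

9240


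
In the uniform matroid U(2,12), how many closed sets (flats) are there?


Flats of U(2,12): every subset of size < 2 is a flat, plus E itself.
Count = (12 choose 0) + (12 choose 1) + 1
     = 1 + 12 + 1
     = 14.

14


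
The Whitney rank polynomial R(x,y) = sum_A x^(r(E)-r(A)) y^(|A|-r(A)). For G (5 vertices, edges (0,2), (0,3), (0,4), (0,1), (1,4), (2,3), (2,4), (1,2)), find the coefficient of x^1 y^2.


R(x,y) = sum over A in 2^E of x^(r(E)-r(A)) * y^(|A|-r(A)).
G has 5 vertices, 8 edges. r(E) = 4.
Enumerate all 2^8 = 256 subsets.
Count subsets with r(E)-r(A)=1 and |A|-r(A)=2: 8.

8


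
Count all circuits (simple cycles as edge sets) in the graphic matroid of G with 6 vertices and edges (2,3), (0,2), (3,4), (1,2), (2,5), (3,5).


A circuit in a graphic matroid = edge set of a simple cycle.
G has 6 vertices and 6 edges.
Enumerating all minimal edge subsets forming cycles...
Total circuits found: 1.

1


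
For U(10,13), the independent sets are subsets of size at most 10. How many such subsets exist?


Independent sets of U(10,13) are all subsets of size <= 10.
Count = C(13,0) + C(13,1) + C(13,2) + C(13,3) + C(13,4) + C(13,5) + C(13,6) + C(13,7) + C(13,8) + C(13,9) + C(13,10)
     = 1 + 13 + 78 + 286 + 715 + 1287 + 1716 + 1716 + 1287 + 715 + 286
     = 8100.

8100


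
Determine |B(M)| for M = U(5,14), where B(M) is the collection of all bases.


Bases of U(5,14) are all 5-element subsets of the 14-element ground set.
Number of bases = C(14,5).
C(14,5) = 2002.

2002


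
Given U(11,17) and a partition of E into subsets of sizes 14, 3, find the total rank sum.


r(Ai) = min(|Ai|, 11) for each part.
Sum = min(14,11) + min(3,11)
    = 11 + 3
    = 14.

14


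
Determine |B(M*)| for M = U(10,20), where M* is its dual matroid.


The dual of U(r,n) is U(n-r, n) = U(10,20).
Bases of U(10,20) are all (10)-element subsets.
|B(M*)| = C(20,10) = 20! / (10! * 10!) = 184756.

184756


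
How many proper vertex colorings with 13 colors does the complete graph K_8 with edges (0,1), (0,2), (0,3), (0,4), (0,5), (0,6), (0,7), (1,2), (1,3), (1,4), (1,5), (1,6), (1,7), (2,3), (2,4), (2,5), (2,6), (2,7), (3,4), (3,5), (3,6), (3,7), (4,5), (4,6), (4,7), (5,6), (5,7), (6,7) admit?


P(K_8, k) = k(k-1)(k-2)...(k-7).
P(13) = (13) * (12) * (11) * (10) * (9) * (8) * (7) * (6) = 51891840.

51891840


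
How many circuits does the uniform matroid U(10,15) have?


In U(10,15), circuits are the (11)-element subsets.
Any set of 11 elements is dependent, and removing any one element gives
an independent set of size 10, so it is a minimal dependent set.
Number of circuits = C(15,11) = 1365.

1365


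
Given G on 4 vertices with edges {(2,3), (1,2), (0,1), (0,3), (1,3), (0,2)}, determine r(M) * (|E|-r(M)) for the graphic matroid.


r(M) = |V| - c = 4 - 1 = 3.
nullity = |E| - r(M) = 6 - 3 = 3.
Product = 3 * 3 = 9.

9


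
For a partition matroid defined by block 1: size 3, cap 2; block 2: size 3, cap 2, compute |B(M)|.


A basis picks exactly ci elements from block i.
Number of bases = product of C(|Si|, ci).
= C(3,2) * C(3,2)
= 3 * 3
= 9.

9


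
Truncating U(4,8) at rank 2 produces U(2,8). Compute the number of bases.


Truncating U(4,8) to rank 2 gives U(2,8).
Bases of U(2,8) are all 2-element subsets of 8 elements.
Number of bases = (8 choose 2) = 28.

28


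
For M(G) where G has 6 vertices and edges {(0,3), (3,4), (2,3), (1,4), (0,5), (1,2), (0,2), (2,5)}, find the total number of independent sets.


An independent set in a graphic matroid is an acyclic edge subset.
G has 6 vertices and 8 edges.
Enumerate all 2^8 = 256 subsets, checking for acyclicity.
Total independent sets = 178.

178


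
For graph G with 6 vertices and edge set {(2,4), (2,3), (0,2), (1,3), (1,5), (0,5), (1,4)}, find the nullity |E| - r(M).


Cycle rank (nullity) = |E| - r(M) = |E| - (|V| - c).
|E| = 7, |V| = 6, c = 1.
Nullity = 7 - (6 - 1) = 7 - 5 = 2.

2


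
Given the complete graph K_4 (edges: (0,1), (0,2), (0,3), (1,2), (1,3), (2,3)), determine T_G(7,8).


T(K_4; x,y) = x^3 + 3x^2 + 4xy + 2x + y^3 + 3y^2 + 2y.
Substituting x=7, y=8:
= 343 + 147 + 224 + 14 + 512 + 192 + 16
= 1448.

1448


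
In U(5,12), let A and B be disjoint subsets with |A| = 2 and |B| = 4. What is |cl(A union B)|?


|A union B| = 2 + 4 = 6 (disjoint).
In U(5,12), cl(S) = S if |S| < 5, else cl(S) = E.
Since 6 >= 5, cl(A union B) = E.
|cl(A union B)| = 12.

12


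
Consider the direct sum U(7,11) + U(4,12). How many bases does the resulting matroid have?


Bases of a direct sum M1 + M2: |B| = |B(M1)| * |B(M2)|.
|B(U(7,11))| = C(11,7) = 330.
|B(U(4,12))| = C(12,4) = 495.
Total bases = 330 * 495 = 163350.

163350


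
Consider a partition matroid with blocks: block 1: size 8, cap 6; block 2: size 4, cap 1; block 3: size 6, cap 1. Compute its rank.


Rank of a partition matroid = sum of min(|Si|, ci) for each block.
= min(8,6) + min(4,1) + min(6,1)
= 6 + 1 + 1
= 8.

8


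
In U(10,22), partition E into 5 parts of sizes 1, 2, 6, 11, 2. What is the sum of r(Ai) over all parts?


r(Ai) = min(|Ai|, 10) for each part.
Sum = min(1,10) + min(2,10) + min(6,10) + min(11,10) + min(2,10)
    = 1 + 2 + 6 + 10 + 2
    = 21.

21


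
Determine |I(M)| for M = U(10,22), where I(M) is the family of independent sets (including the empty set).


Independent sets of U(10,22) are all subsets of size <= 10.
Count = (22 choose 0) + (22 choose 1) + (22 choose 2) + (22 choose 3) + (22 choose 4) + (22 choose 5) + (22 choose 6) + (22 choose 7) + (22 choose 8) + (22 choose 9) + (22 choose 10)
     = 1 + 22 + 231 + 1540 + 7315 + 26334 + 74613 + 170544 + 319770 + 497420 + 646646
     = 1744436.

1744436


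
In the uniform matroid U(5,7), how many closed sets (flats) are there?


Flats of U(5,7): every subset of size < 5 is a flat, plus E itself.
Count = (7 choose 0) + (7 choose 1) + (7 choose 2) + (7 choose 3) + (7 choose 4) + 1
     = 1 + 7 + 21 + 35 + 35 + 1
     = 100.

100


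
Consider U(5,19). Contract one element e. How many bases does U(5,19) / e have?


Contracting e from U(5,19) gives U(4,18).
Bases of U(4,18) = C(18,4) = 18! / (4! * 14!) = 3060.

3060


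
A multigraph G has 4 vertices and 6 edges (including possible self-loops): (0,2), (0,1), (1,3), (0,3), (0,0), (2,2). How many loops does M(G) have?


In a graphic matroid, a loop is a self-loop edge (u,u) with rank 0.
Examining all 6 edges for self-loops...
Self-loops found: (0,0), (2,2)
Number of loops = 2.

2


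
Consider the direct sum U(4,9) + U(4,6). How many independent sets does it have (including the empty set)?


For a direct sum, |I(M1+M2)| = |I(M1)| * |I(M2)|.
|I(U(4,9))| = sum C(9,k) for k=0..4 = 256.
|I(U(4,6))| = sum C(6,k) for k=0..4 = 57.
Total = 256 * 57 = 14592.

14592


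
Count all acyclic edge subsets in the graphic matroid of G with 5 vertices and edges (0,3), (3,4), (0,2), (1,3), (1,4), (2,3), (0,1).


An independent set in a graphic matroid is an acyclic edge subset.
G has 5 vertices and 7 edges.
Enumerate all 2^7 = 128 subsets, checking for acyclicity.
Total independent sets = 82.

82


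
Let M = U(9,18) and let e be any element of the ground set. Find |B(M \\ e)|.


Deleting e from U(9,18) gives U(9,17) since n > r.
Bases of U(9,17) = (17 choose 9) = 24310.

24310


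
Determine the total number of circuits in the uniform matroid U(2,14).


In U(2,14), circuits are the (3)-element subsets.
Any set of 3 elements is dependent, and removing any one element gives
an independent set of size 2, so it is a minimal dependent set.
Number of circuits = C(14,3) = (14 * 13 * 12) / (1 * 2 * 3) = 364.

364


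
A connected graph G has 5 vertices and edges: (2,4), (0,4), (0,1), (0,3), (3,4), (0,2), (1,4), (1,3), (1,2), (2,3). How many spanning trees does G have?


By Kirchhoff's matrix tree theorem, the number of spanning trees equals
the determinant of any cofactor of the Laplacian matrix L.
G has 5 vertices and 10 edges.
Computing the (4 x 4) cofactor determinant gives 125.

125


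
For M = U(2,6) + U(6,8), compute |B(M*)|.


(M1+M2)* = M1* + M2*.
M1* = U(4,6), bases: C(6,4) = 15.
M2* = U(2,8), bases: C(8,2) = 28.
|B(M*)| = 15 * 28 = 420.

420


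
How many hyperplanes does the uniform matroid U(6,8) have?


Hyperplanes of U(6,8) are flats of rank 5.
In a uniform matroid, these are exactly the (5)-element subsets.
Count = C(8,5) = 8! / (5! * 3!) = 56.

56
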